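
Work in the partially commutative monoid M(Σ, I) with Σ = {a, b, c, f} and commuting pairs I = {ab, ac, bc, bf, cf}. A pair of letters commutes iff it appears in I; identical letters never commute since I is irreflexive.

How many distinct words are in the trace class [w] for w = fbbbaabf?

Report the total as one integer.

70

drop 0:f onto floor
drop 1:b onto floor
drop 2:b onto {1:b}
drop 3:b onto {2:b}
drop 4:a onto {0:f}
drop 5:a onto {4:a}
drop 6:b onto {3:b}
drop 7:f onto {5:a}
ground layer = {0:f, 1:b}
drop-orders for the pieces not yet dropped (sum over which currently-grounded one goes next):
  1 to go: {6} 1  {7} 1
  2 to go: {3,6} 1  {5,7} 1  {6,7} 2
  3 to go: {2,3,6} 1  {3,6,7} 3  {4,5,7} 1  {5,6,7} 3
  4 to go: {0,4,5,7} 1  {1,2,3,6} 1  {2,3,6,7} 4  {3,5,6,7} 6  {4,5,6,7} 4
  5 to go: {0,4,5,6,7} 5  {1,2,3,6,7} 5  {2,3,5,6,7} 10  {3,4,5,6,7} 10
  6 to go: {0,3,4,5,6,7} 15  {1,2,3,5,6,7} 15  {2,3,4,5,6,7} 20
  if 0:f drops first: 35 orders
  if 1:b drops first: 35 orders
heap linearizations: 70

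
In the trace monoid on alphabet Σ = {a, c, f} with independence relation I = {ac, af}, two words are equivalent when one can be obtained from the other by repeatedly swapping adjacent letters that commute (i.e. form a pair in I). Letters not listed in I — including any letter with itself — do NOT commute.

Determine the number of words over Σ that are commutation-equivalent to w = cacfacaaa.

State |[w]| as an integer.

126

piece 0:c — minimal
piece 1:a — minimal
piece 2:c rests on {0:c}
piece 3:f rests on {2:c}
piece 4:a rests on {1:a}
piece 5:c rests on {3:f}
piece 6:a rests on {4:a}
piece 7:a rests on {6:a}
piece 8:a rests on {7:a}
minimal pieces: {0:c, 1:a}
ways to finish when only these pieces remain (= sum over removing one remaining piece with nothing left below it):
  1 left: {5}→1  {8}→1
  2 left: {3,5}→1  {5,8}→2  {7,8}→1
  3 left: {2,3,5}→1  {3,5,8}→3  {5,7,8}→3  {6,7,8}→1
  4 left: {0,2,3,5}→1  {2,3,5,8}→4  {3,5,7,8}→6  {4,6,7,8}→1  {5,6,7,8}→4
  5 left: {0,2,3,5,8}→5  {1,4,6,7,8}→1  {2,3,5,7,8}→10  {3,5,6,7,8}→10  {4,5,6,7,8}→5
  6 left: {0,2,3,5,7,8}→15  {1,4,5,6,7,8}→6  {2,3,5,6,7,8}→20  {3,4,5,6,7,8}→15
  7 left: {0,2,3,5,6,7,8}→35  {1,3,4,5,6,7,8}→21  {2,3,4,5,6,7,8}→35
  placing 0:c first → 56 extensions
  placing 1:a first → 70 extensions
total linear extensions = 126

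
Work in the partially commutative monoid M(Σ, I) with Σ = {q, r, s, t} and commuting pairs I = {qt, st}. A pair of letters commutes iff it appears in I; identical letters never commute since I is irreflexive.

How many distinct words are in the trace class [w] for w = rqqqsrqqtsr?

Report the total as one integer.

4

drop 0:r onto floor
drop 1:q onto {0:r}
drop 2:q onto {1:q}
drop 3:q onto {2:q}
drop 4:s onto {3:q}
drop 5:r onto {4:s}
drop 6:q onto {5:r}
drop 7:q onto {6:q}
drop 8:t onto {5:r}
drop 9:s onto {7:q}
drop 10:r onto {8:t, 9:s}
ground layer = {0:r}
drop-orders for the pieces not yet dropped (sum over which currently-grounded one goes next):
  1 to go: {10} 1
  2 to go: {8,10} 1  {9,10} 1
  3 to go: {7,9,10} 1  {8,9,10} 2
  4 to go: {6,7,9,10} 1  {7,8,9,10} 3
  5 to go: {6,7,8,9,10} 4
  6 to go: {5,6,7,8,9,10} 4
  7 to go: {4,5,6,7,8,9,10} 4
  8 to go: {3,4,5,6,7,8,9,10} 4
  9 to go: {2,3,4,5,6,7,8,9,10} 4
  if 0:r drops first: 4 orders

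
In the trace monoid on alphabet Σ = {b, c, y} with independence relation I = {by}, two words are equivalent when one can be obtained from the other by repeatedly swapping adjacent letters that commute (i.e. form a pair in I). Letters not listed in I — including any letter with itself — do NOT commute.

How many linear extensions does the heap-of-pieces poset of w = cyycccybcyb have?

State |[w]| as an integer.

4

0(c) covers ∅
1(y) covers 0:c
2(y) covers 1:y
3(c) covers 2:y
4(c) covers 3:c
5(c) covers 4:c
6(y) covers 5:c
7(b) covers 5:c
8(c) covers 6:y, 7:b
9(y) covers 8:c
10(b) covers 8:c
floor of heap: 0:c
completions by unplaced set U, small U first (add the entries for U minus each lowest piece of U):
  |U|=1: {9}:1  {10}:1
  |U|=2: {9,10}:2
  |U|=3: {8,9,10}:2
  |U|=4: {6,8,9,10}:2  {7,8,9,10}:2
  |U|=5: {6,7,8,9,10}:4
  |U|=6: {5,6,7,8,9,10}:4
  |U|=7: {4,5,6,7,8,9,10}:4
  |U|=8: {3,4,5,6,7,8,9,10}:4
  |U|=9: {2,3,4,5,6,7,8,9,10}:4
  start at 0(c): 4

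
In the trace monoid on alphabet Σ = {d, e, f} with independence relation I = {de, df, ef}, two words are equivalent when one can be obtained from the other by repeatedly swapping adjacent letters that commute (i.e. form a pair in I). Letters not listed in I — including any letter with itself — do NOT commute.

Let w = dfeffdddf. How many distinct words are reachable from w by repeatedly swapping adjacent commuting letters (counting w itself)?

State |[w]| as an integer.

0(d) covers ∅
1(f) covers ∅
2(e) covers ∅
3(f) covers 1:f
4(f) covers 3:f
5(d) covers 0:d
6(d) covers 5:d
7(d) covers 6:d
8(f) covers 4:f
floor of heap: 0:d, 1:f, 2:e
completions by unplaced set U, small U first (add the entries for U minus each lowest piece of U):
  |U|=1: {2}:1  {7}:1  {8}:1
  |U|=2: {2,7}:2  {2,8}:2  {4,8}:1  {6,7}:1  {7,8}:2
  |U|=3: {2,4,8}:3  {2,6,7}:3  {2,7,8}:6  {3,4,8}:1  {4,7,8}:3  {5,6,7}:1  {6,7,8}:3
  |U|=4: {0,5,6,7}:1  {1,3,4,8}:1  {2,3,4,8}:4  {2,4,7,8}:12  {2,5,6,7}:4  {2,6,7,8}:12  {3,4,7,8}:4  {4,6,7,8}:6  {5,6,7,8}:4
  |U|=5: {0,2,5,6,7}:5  {0,5,6,7,8}:5  {1,2,3,4,8}:5  {1,3,4,7,8}:5  {2,3,4,7,8}:20  {2,4,6,7,8}:30  {2,5,6,7,8}:20  {3,4,6,7,8}:10  {4,5,6,7,8}:10
  |U|=6: {0,2,5,6,7,8}:30  {0,4,5,6,7,8}:15  {1,2,3,4,7,8}:30  {1,3,4,6,7,8}:15  {2,3,4,6,7,8}:60  {2,4,5,6,7,8}:60  {3,4,5,6,7,8}:20
  |U|=7: {0,2,4,5,6,7,8}:105  {0,3,4,5,6,7,8}:35  {1,2,3,4,6,7,8}:105  {1,3,4,5,6,7,8}:35  {2,3,4,5,6,7,8}:140
  start at 0(d): 280
  start at 1(f): 280
  start at 2(e): 70
sum over floor = 630

630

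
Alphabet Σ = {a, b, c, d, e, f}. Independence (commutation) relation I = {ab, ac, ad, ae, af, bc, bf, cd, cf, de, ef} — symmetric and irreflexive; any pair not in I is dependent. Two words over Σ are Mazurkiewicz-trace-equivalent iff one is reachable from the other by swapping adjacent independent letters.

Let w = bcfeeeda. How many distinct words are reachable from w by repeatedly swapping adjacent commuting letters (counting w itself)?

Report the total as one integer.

304

drop 0:b onto floor
drop 1:c onto floor
drop 2:f onto floor
drop 3:e onto {0:b, 1:c}
drop 4:e onto {3:e}
drop 5:e onto {4:e}
drop 6:d onto {0:b, 2:f}
drop 7:a onto floor
ground layer = {0:b, 1:c, 2:f, 7:a}
drop-orders for the pieces not yet dropped (sum over which currently-grounded one goes next):
  1 to go: {5} 1  {6} 1  {7} 1
  2 to go: {2,6} 1  {4,5} 1  {5,6} 2  {5,7} 2  {6,7} 2
  3 to go: {2,5,6} 3  {2,6,7} 3  {3,4,5} 1  {4,5,6} 3  {4,5,7} 3  {5,6,7} 6
  4 to go: {1,3,4,5} 1  {2,4,5,6} 6  {2,5,6,7} 12  {3,4,5,6} 4  {3,4,5,7} 4  {4,5,6,7} 12
  5 to go: {0,3,4,5,6} 4  {1,3,4,5,6} 5  {1,3,4,5,7} 5  {2,3,4,5,6} 10  {2,4,5,6,7} 30  {3,4,5,6,7} 20
  6 to go: {0,1,3,4,5,6} 9  {0,2,3,4,5,6} 14  {0,3,4,5,6,7} 24  {1,2,3,4,5,6} 15  {1,3,4,5,6,7} 30  {2,3,4,5,6,7} 60
  if 0:b drops first: 105 orders
  if 1:c drops first: 98 orders
  if 2:f drops first: 63 orders
  if 7:a drops first: 38 orders
heap linearizations: 304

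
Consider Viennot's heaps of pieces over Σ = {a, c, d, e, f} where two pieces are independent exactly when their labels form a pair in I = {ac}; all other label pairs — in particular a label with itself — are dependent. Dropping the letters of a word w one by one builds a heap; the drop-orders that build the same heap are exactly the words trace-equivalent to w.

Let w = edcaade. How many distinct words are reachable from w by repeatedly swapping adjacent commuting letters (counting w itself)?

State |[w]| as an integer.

piece 0:e — minimal
piece 1:d rests on {0:e}
piece 2:c rests on {1:d}
piece 3:a rests on {1:d}
piece 4:a rests on {3:a}
piece 5:d rests on {2:c, 4:a}
piece 6:e rests on {5:d}
minimal pieces: {0:e}
ways to finish when only these pieces remain (= sum over removing one remaining piece with nothing left below it):
  1 left: {6}→1
  2 left: {5,6}→1
  3 left: {2,5,6}→1  {4,5,6}→1
  4 left: {2,4,5,6}→2  {3,4,5,6}→1
  5 left: {2,3,4,5,6}→3
  placing 0:e first → 3 extensions

3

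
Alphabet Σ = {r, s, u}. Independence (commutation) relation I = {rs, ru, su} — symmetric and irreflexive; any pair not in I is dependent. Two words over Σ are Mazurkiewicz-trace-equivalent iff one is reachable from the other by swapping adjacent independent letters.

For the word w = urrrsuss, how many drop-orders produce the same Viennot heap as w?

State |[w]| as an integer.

560

piece 0:u — minimal
piece 1:r — minimal
piece 2:r rests on {1:r}
piece 3:r rests on {2:r}
piece 4:s — minimal
piece 5:u rests on {0:u}
piece 6:s rests on {4:s}
piece 7:s rests on {6:s}
minimal pieces: {0:u, 1:r, 4:s}
ways to finish when only these pieces remain (= sum over removing one remaining piece with nothing left below it):
  1 left: {3}→1  {5}→1  {7}→1
  2 left: {0,5}→1  {2,3}→1  {3,5}→2  {3,7}→2  {5,7}→2  {6,7}→1
  3 left: {0,3,5}→3  {0,5,7}→3  {1,2,3}→1  {2,3,5}→3  {2,3,7}→3  {3,5,7}→6  {3,6,7}→3  {4,6,7}→1  {5,6,7}→3
  4 left: {0,2,3,5}→6  {0,3,5,7}→12  {0,5,6,7}→6  {1,2,3,5}→4  {1,2,3,7}→4  {2,3,5,7}→12  {2,3,6,7}→6  {3,4,6,7}→4  {3,5,6,7}→12  {4,5,6,7}→4
  5 left: {0,1,2,3,5}→10  {0,2,3,5,7}→30  {0,3,5,6,7}→30  {0,4,5,6,7}→10  {1,2,3,5,7}→20  {1,2,3,6,7}→10  {2,3,4,6,7}→10  {2,3,5,6,7}→30  {3,4,5,6,7}→20
  6 left: {0,1,2,3,5,7}→60  {0,2,3,5,6,7}→90  {0,3,4,5,6,7}→60  {1,2,3,4,6,7}→20  {1,2,3,5,6,7}→60  {2,3,4,5,6,7}→60
  placing 0:u first → 140 extensions
  placing 1:r first → 210 extensions
  placing 4:s first → 210 extensions
total linear extensions = 560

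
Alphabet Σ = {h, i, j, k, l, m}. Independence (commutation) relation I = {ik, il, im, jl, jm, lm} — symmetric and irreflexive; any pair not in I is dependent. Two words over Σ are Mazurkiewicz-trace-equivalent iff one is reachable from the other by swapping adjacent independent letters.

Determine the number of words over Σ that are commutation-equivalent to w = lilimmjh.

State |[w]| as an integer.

210

0(l) covers ∅
1(i) covers ∅
2(l) covers 0:l
3(i) covers 1:i
4(m) covers ∅
5(m) covers 4:m
6(j) covers 3:i
7(h) covers 2:l, 5:m, 6:j
floor of heap: 0:l, 1:i, 4:m
completions by unplaced set U, small U first (add the entries for U minus each lowest piece of U):
  |U|=1: {7}:1
  |U|=2: {2,7}:1  {5,7}:1  {6,7}:1
  |U|=3: {0,2,7}:1  {2,5,7}:2  {2,6,7}:2  {3,6,7}:1  {4,5,7}:1  {5,6,7}:2
  |U|=4: {0,2,5,7}:3  {0,2,6,7}:3  {1,3,6,7}:1  {2,3,6,7}:3  {2,4,5,7}:3  {2,5,6,7}:6  {3,5,6,7}:3  {4,5,6,7}:3
  |U|=5: {0,2,3,6,7}:6  {0,2,4,5,7}:6  {0,2,5,6,7}:12  {1,2,3,6,7}:4  {1,3,5,6,7}:4  {2,3,5,6,7}:12  {2,4,5,6,7}:12  {3,4,5,6,7}:6
  |U|=6: {0,1,2,3,6,7}:10  {0,2,3,5,6,7}:30  {0,2,4,5,6,7}:30  {1,2,3,5,6,7}:20  {1,3,4,5,6,7}:10  {2,3,4,5,6,7}:30
  start at 0(l): 60
  start at 1(i): 90
  start at 4(m): 60
sum over floor = 210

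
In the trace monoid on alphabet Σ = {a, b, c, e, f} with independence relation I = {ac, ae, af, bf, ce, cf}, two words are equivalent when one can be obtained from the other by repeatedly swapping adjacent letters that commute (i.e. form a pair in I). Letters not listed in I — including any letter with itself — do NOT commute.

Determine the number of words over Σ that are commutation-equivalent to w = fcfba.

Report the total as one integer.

10

0(f) covers ∅
1(c) covers ∅
2(f) covers 0:f
3(b) covers 1:c
4(a) covers 3:b
floor of heap: 0:f, 1:c
completions by unplaced set U, small U first (add the entries for U minus each lowest piece of U):
  |U|=1: {2}:1  {4}:1
  |U|=2: {0,2}:1  {2,4}:2  {3,4}:1
  |U|=3: {0,2,4}:3  {1,3,4}:1  {2,3,4}:3
  start at 0(f): 4
  start at 1(c): 6
sum over floor = 10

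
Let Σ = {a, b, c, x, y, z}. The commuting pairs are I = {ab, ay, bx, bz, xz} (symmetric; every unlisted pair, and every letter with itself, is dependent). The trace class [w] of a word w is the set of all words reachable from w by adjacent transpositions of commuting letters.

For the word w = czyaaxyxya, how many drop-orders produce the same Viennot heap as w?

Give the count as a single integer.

6

drop 0:c onto floor
drop 1:z onto {0:c}
drop 2:y onto {1:z}
drop 3:a onto {1:z}
drop 4:a onto {3:a}
drop 5:x onto {2:y, 4:a}
drop 6:y onto {5:x}
drop 7:x onto {6:y}
drop 8:y onto {7:x}
drop 9:a onto {7:x}
ground layer = {0:c}
drop-orders for the pieces not yet dropped (sum over which currently-grounded one goes next):
  1 to go: {8} 1  {9} 1
  2 to go: {8,9} 2
  3 to go: {7,8,9} 2
  4 to go: {6,7,8,9} 2
  5 to go: {5,6,7,8,9} 2
  6 to go: {2,5,6,7,8,9} 2  {4,5,6,7,8,9} 2
  7 to go: {2,4,5,6,7,8,9} 4  {3,4,5,6,7,8,9} 2
  8 to go: {2,3,4,5,6,7,8,9} 6
  if 0:c drops first: 6 orders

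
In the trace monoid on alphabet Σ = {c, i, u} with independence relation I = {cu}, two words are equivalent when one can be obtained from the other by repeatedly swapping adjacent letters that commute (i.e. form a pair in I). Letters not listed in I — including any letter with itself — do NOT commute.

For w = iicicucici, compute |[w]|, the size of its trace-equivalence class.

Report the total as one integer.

0(i) covers ∅
1(i) covers 0:i
2(c) covers 1:i
3(i) covers 2:c
4(c) covers 3:i
5(u) covers 3:i
6(c) covers 4:c
7(i) covers 5:u, 6:c
8(c) covers 7:i
9(i) covers 8:c
floor of heap: 0:i
completions by unplaced set U, small U first (add the entries for U minus each lowest piece of U):
  |U|=1: {9}:1
  |U|=2: {8,9}:1
  |U|=3: {7,8,9}:1
  |U|=4: {5,7,8,9}:1  {6,7,8,9}:1
  |U|=5: {4,6,7,8,9}:1  {5,6,7,8,9}:2
  |U|=6: {4,5,6,7,8,9}:3
  |U|=7: {3,4,5,6,7,8,9}:3
  |U|=8: {2,3,4,5,6,7,8,9}:3
  start at 0(i): 3

3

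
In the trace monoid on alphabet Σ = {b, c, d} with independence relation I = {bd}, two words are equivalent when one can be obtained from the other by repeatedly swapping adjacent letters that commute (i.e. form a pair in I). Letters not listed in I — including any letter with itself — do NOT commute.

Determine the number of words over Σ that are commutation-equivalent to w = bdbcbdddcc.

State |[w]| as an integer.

12

drop 0:b onto floor
drop 1:d onto floor
drop 2:b onto {0:b}
drop 3:c onto {1:d, 2:b}
drop 4:b onto {3:c}
drop 5:d onto {3:c}
drop 6:d onto {5:d}
drop 7:d onto {6:d}
drop 8:c onto {4:b, 7:d}
drop 9:c onto {8:c}
ground layer = {0:b, 1:d}
drop-orders for the pieces not yet dropped (sum over which currently-grounded one goes next):
  1 to go: {9} 1
  2 to go: {8,9} 1
  3 to go: {4,8,9} 1  {7,8,9} 1
  4 to go: {4,7,8,9} 2  {6,7,8,9} 1
  5 to go: {4,6,7,8,9} 3  {5,6,7,8,9} 1
  6 to go: {4,5,6,7,8,9} 4
  7 to go: {3,4,5,6,7,8,9} 4
  8 to go: {1,3,4,5,6,7,8,9} 4  {2,3,4,5,6,7,8,9} 4
  if 0:b drops first: 8 orders
  if 1:d drops first: 4 orders
heap linearizations: 12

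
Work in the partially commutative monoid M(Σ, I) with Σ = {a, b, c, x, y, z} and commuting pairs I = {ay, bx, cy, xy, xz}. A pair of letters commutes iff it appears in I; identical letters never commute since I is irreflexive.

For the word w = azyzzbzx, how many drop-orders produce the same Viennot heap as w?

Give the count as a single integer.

0(a) covers ∅
1(z) covers 0:a
2(y) covers 1:z
3(z) covers 2:y
4(z) covers 3:z
5(b) covers 4:z
6(z) covers 5:b
7(x) covers 0:a
floor of heap: 0:a
completions by unplaced set U, small U first (add the entries for U minus each lowest piece of U):
  |U|=1: {6}:1  {7}:1
  |U|=2: {5,6}:1  {6,7}:2
  |U|=3: {4,5,6}:1  {5,6,7}:3
  |U|=4: {3,4,5,6}:1  {4,5,6,7}:4
  |U|=5: {2,3,4,5,6}:1  {3,4,5,6,7}:5
  |U|=6: {1,2,3,4,5,6}:1  {2,3,4,5,6,7}:6
  start at 0(a): 7

7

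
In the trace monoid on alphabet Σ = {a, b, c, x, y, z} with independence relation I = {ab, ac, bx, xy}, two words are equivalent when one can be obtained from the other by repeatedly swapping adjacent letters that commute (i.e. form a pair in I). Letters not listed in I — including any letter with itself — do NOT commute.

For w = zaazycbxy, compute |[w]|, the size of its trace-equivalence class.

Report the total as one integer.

3

0(z) covers ∅
1(a) covers 0:z
2(a) covers 1:a
3(z) covers 2:a
4(y) covers 3:z
5(c) covers 4:y
6(b) covers 5:c
7(x) covers 5:c
8(y) covers 6:b
floor of heap: 0:z
completions by unplaced set U, small U first (add the entries for U minus each lowest piece of U):
  |U|=1: {7}:1  {8}:1
  |U|=2: {6,8}:1  {7,8}:2
  |U|=3: {6,7,8}:3
  |U|=4: {5,6,7,8}:3
  |U|=5: {4,5,6,7,8}:3
  |U|=6: {3,4,5,6,7,8}:3
  |U|=7: {2,3,4,5,6,7,8}:3
  start at 0(z): 3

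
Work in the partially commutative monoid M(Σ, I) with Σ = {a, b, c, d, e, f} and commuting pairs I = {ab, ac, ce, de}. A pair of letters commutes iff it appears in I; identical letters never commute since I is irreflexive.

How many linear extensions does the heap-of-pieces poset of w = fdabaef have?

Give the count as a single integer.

piece 0:f — minimal
piece 1:d rests on {0:f}
piece 2:a rests on {1:d}
piece 3:b rests on {1:d}
piece 4:a rests on {2:a}
piece 5:e rests on {3:b, 4:a}
piece 6:f rests on {5:e}
minimal pieces: {0:f}
ways to finish when only these pieces remain (= sum over removing one remaining piece with nothing left below it):
  1 left: {6}→1
  2 left: {5,6}→1
  3 left: {3,5,6}→1  {4,5,6}→1
  4 left: {2,4,5,6}→1  {3,4,5,6}→2
  5 left: {2,3,4,5,6}→3
  placing 0:f first → 3 extensions

3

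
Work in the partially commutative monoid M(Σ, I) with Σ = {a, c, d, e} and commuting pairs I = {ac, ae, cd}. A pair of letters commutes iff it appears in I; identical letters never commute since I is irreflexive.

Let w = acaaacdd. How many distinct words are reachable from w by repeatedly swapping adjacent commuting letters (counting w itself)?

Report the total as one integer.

28

drop 0:a onto floor
drop 1:c onto floor
drop 2:a onto {0:a}
drop 3:a onto {2:a}
drop 4:a onto {3:a}
drop 5:c onto {1:c}
drop 6:d onto {4:a}
drop 7:d onto {6:d}
ground layer = {0:a, 1:c}
drop-orders for the pieces not yet dropped (sum over which currently-grounded one goes next):
  1 to go: {5} 1  {7} 1
  2 to go: {1,5} 1  {5,7} 2  {6,7} 1
  3 to go: {1,5,7} 3  {4,6,7} 1  {5,6,7} 3
  4 to go: {1,5,6,7} 6  {3,4,6,7} 1  {4,5,6,7} 4
  5 to go: {1,4,5,6,7} 10  {2,3,4,6,7} 1  {3,4,5,6,7} 5
  6 to go: {0,2,3,4,6,7} 1  {1,3,4,5,6,7} 15  {2,3,4,5,6,7} 6
  if 0:a drops first: 21 orders
  if 1:c drops first: 7 orders
heap linearizations: 28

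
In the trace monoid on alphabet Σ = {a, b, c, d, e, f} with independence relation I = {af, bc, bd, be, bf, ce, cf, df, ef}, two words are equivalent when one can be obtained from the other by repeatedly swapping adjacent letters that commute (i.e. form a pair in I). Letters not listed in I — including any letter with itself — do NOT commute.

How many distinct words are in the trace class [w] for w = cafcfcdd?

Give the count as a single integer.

piece 0:c — minimal
piece 1:a rests on {0:c}
piece 2:f — minimal
piece 3:c rests on {1:a}
piece 4:f rests on {2:f}
piece 5:c rests on {3:c}
piece 6:d rests on {5:c}
piece 7:d rests on {6:d}
minimal pieces: {0:c, 2:f}
ways to finish when only these pieces remain (= sum over removing one remaining piece with nothing left below it):
  1 left: {4}→1  {7}→1
  2 left: {2,4}→1  {4,7}→2  {6,7}→1
  3 left: {2,4,7}→3  {4,6,7}→3  {5,6,7}→1
  4 left: {2,4,6,7}→6  {3,5,6,7}→1  {4,5,6,7}→4
  5 left: {1,3,5,6,7}→1  {2,4,5,6,7}→10  {3,4,5,6,7}→5
  6 left: {0,1,3,5,6,7}→1  {1,3,4,5,6,7}→6  {2,3,4,5,6,7}→15
  placing 0:c first → 21 extensions
  placing 2:f first → 7 extensions
total linear extensions = 28

28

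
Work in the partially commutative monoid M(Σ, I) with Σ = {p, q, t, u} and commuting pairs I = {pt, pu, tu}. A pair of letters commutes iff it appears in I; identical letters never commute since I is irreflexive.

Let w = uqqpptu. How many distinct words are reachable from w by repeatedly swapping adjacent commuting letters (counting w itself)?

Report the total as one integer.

12

#0=u has no predecessor
#1=q depends on [0:u]
#2=q depends on [1:q]
#3=p depends on [2:q]
#4=p depends on [3:p]
#5=t depends on [2:q]
#6=u depends on [2:q]
sources: [0:u]
N(rest) = Σ N(rest − s) over sources s of rest; N(one piece) = 1:
  size 1 → [4]=1  [5]=1  [6]=1
  size 2 → [3,4]=1  [4,5]=2  [4,6]=2  [5,6]=2
  size 3 → [3,4,5]=3  [3,4,6]=3  [4,5,6]=6
  size 4 → [3,4,5,6]=12
  size 5 → [2,3,4,5,6]=12
  first=0(u) contributes 12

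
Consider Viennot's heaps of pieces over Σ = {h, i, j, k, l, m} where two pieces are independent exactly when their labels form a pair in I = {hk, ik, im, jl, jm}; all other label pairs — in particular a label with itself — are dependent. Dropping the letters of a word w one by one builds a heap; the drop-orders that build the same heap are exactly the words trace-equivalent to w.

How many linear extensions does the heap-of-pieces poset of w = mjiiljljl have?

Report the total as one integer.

45

drop 0:m onto floor
drop 1:j onto floor
drop 2:i onto {1:j}
drop 3:i onto {2:i}
drop 4:l onto {0:m, 3:i}
drop 5:j onto {3:i}
drop 6:l onto {4:l}
drop 7:j onto {5:j}
drop 8:l onto {6:l}
ground layer = {0:m, 1:j}
drop-orders for the pieces not yet dropped (sum over which currently-grounded one goes next):
  1 to go: {7} 1  {8} 1
  2 to go: {5,7} 1  {6,8} 1  {7,8} 2
  3 to go: {4,6,8} 1  {5,7,8} 3  {6,7,8} 3
  4 to go: {0,4,6,8} 1  {4,6,7,8} 4  {5,6,7,8} 6
  5 to go: {0,4,6,7,8} 5  {4,5,6,7,8} 10
  6 to go: {0,4,5,6,7,8} 15  {3,4,5,6,7,8} 10
  7 to go: {0,3,4,5,6,7,8} 25  {2,3,4,5,6,7,8} 10
  if 0:m drops first: 10 orders
  if 1:j drops first: 35 orders
heap linearizations: 45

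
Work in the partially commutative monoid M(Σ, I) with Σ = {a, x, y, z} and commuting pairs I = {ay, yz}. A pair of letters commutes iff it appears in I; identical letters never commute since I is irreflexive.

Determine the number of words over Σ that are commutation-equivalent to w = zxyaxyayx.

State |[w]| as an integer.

6

drop 0:z onto floor
drop 1:x onto {0:z}
drop 2:y onto {1:x}
drop 3:a onto {1:x}
drop 4:x onto {2:y, 3:a}
drop 5:y onto {4:x}
drop 6:a onto {4:x}
drop 7:y onto {5:y}
drop 8:x onto {6:a, 7:y}
ground layer = {0:z}
drop-orders for the pieces not yet dropped (sum over which currently-grounded one goes next):
  1 to go: {8} 1
  2 to go: {6,8} 1  {7,8} 1
  3 to go: {5,7,8} 1  {6,7,8} 2
  4 to go: {5,6,7,8} 3
  5 to go: {4,5,6,7,8} 3
  6 to go: {2,4,5,6,7,8} 3  {3,4,5,6,7,8} 3
  7 to go: {2,3,4,5,6,7,8} 6
  if 0:z drops first: 6 orders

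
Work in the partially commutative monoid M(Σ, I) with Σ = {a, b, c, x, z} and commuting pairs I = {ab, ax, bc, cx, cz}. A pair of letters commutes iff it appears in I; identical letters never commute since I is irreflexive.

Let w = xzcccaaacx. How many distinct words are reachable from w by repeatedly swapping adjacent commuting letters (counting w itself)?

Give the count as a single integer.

drop 0:x onto floor
drop 1:z onto {0:x}
drop 2:c onto floor
drop 3:c onto {2:c}
drop 4:c onto {3:c}
drop 5:a onto {1:z, 4:c}
drop 6:a onto {5:a}
drop 7:a onto {6:a}
drop 8:c onto {7:a}
drop 9:x onto {1:z}
ground layer = {0:x, 2:c}
drop-orders for the pieces not yet dropped (sum over which currently-grounded one goes next):
  1 to go: {8} 1  {9} 1
  2 to go: {7,8} 1  {8,9} 2
  3 to go: {6,7,8} 1  {7,8,9} 3
  4 to go: {5,6,7,8} 1  {6,7,8,9} 4
  5 to go: {4,5,6,7,8} 1  {5,6,7,8,9} 5
  6 to go: {1,5,6,7,8,9} 5  {3,4,5,6,7,8} 1  {4,5,6,7,8,9} 6
  7 to go: {0,1,5,6,7,8,9} 5  {1,4,5,6,7,8,9} 11  {2,3,4,5,6,7,8} 1  {3,4,5,6,7,8,9} 7
  8 to go: {0,1,4,5,6,7,8,9} 16  {1,3,4,5,6,7,8,9} 18  {2,3,4,5,6,7,8,9} 8
  if 0:x drops first: 26 orders
  if 2:c drops first: 34 orders
heap linearizations: 60

60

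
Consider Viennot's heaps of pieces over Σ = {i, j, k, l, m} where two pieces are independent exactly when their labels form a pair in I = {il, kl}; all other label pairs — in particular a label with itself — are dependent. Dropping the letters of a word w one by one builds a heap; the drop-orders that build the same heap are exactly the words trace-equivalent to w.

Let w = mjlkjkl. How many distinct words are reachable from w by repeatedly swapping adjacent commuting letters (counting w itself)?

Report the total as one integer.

0(m) covers ∅
1(j) covers 0:m
2(l) covers 1:j
3(k) covers 1:j
4(j) covers 2:l, 3:k
5(k) covers 4:j
6(l) covers 4:j
floor of heap: 0:m
completions by unplaced set U, small U first (add the entries for U minus each lowest piece of U):
  |U|=1: {5}:1  {6}:1
  |U|=2: {5,6}:2
  |U|=3: {4,5,6}:2
  |U|=4: {2,4,5,6}:2  {3,4,5,6}:2
  |U|=5: {2,3,4,5,6}:4
  start at 0(m): 4

4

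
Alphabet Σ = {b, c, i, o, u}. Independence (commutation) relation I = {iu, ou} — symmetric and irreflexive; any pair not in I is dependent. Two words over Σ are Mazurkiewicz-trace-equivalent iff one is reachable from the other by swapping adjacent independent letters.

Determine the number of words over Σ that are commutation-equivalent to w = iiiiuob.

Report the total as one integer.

0(i) covers ∅
1(i) covers 0:i
2(i) covers 1:i
3(i) covers 2:i
4(u) covers ∅
5(o) covers 3:i
6(b) covers 4:u, 5:o
floor of heap: 0:i, 4:u
completions by unplaced set U, small U first (add the entries for U minus each lowest piece of U):
  |U|=1: {6}:1
  |U|=2: {4,6}:1  {5,6}:1
  |U|=3: {3,5,6}:1  {4,5,6}:2
  |U|=4: {2,3,5,6}:1  {3,4,5,6}:3
  |U|=5: {1,2,3,5,6}:1  {2,3,4,5,6}:4
  start at 0(i): 5
  start at 4(u): 1
sum over floor = 6

6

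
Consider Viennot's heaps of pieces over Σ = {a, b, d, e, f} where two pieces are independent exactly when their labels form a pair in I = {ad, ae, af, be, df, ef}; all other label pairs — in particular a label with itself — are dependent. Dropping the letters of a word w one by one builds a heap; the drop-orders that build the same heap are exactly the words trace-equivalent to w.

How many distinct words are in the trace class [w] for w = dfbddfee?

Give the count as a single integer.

10

piece 0:d — minimal
piece 1:f — minimal
piece 2:b rests on {0:d, 1:f}
piece 3:d rests on {2:b}
piece 4:d rests on {3:d}
piece 5:f rests on {2:b}
piece 6:e rests on {4:d}
piece 7:e rests on {6:e}
minimal pieces: {0:d, 1:f}
ways to finish when only these pieces remain (= sum over removing one remaining piece with nothing left below it):
  1 left: {5}→1  {7}→1
  2 left: {5,7}→2  {6,7}→1
  3 left: {4,6,7}→1  {5,6,7}→3
  4 left: {3,4,6,7}→1  {4,5,6,7}→4
  5 left: {3,4,5,6,7}→5
  6 left: {2,3,4,5,6,7}→5
  placing 0:d first → 5 extensions
  placing 1:f first → 5 extensions
total linear extensions = 10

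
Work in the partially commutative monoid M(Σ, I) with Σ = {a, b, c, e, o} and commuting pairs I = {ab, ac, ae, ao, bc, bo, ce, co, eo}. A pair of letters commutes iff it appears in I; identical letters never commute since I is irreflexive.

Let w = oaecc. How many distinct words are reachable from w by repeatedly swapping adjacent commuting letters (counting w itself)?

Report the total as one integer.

drop 0:o onto floor
drop 1:a onto floor
drop 2:e onto floor
drop 3:c onto floor
drop 4:c onto {3:c}
ground layer = {0:o, 1:a, 2:e, 3:c}
drop-orders for the pieces not yet dropped (sum over which currently-grounded one goes next):
  1 to go: {0} 1  {1} 1  {2} 1  {4} 1
  2 to go: {0,1} 2  {0,2} 2  {0,4} 2  {1,2} 2  {1,4} 2  {2,4} 2  {3,4} 1
  3 to go: {0,1,2} 6  {0,1,4} 6  {0,2,4} 6  {0,3,4} 3  {1,2,4} 6  {1,3,4} 3  {2,3,4} 3
  if 0:o drops first: 12 orders
  if 1:a drops first: 12 orders
  if 2:e drops first: 12 orders
  if 3:c drops first: 24 orders
heap linearizations: 60

60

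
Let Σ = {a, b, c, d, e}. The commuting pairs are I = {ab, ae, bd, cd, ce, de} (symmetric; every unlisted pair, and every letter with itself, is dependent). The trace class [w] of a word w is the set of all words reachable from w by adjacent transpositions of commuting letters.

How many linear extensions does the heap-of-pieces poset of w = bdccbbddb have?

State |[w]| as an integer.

#0=b has no predecessor
#1=d has no predecessor
#2=c depends on [0:b]
#3=c depends on [2:c]
#4=b depends on [3:c]
#5=b depends on [4:b]
#6=d depends on [1:d]
#7=d depends on [6:d]
#8=b depends on [5:b]
sources: [0:b, 1:d]
N(rest) = Σ N(rest − s) over sources s of rest; N(one piece) = 1:
  size 1 → [7]=1  [8]=1
  size 2 → [5,8]=1  [6,7]=1  [7,8]=2
  size 3 → [1,6,7]=1  [4,5,8]=1  [5,7,8]=3  [6,7,8]=3
  size 4 → [1,6,7,8]=4  [3,4,5,8]=1  [4,5,7,8]=4  [5,6,7,8]=6
  size 5 → [1,5,6,7,8]=10  [2,3,4,5,8]=1  [3,4,5,7,8]=5  [4,5,6,7,8]=10
  size 6 → [0,2,3,4,5,8]=1  [1,4,5,6,7,8]=20  [2,3,4,5,7,8]=6  [3,4,5,6,7,8]=15
  size 7 → [0,2,3,4,5,7,8]=7  [1,3,4,5,6,7,8]=35  [2,3,4,5,6,7,8]=21
  first=0(b) contributes 56
  first=1(d) contributes 28
|[w]| = 84

84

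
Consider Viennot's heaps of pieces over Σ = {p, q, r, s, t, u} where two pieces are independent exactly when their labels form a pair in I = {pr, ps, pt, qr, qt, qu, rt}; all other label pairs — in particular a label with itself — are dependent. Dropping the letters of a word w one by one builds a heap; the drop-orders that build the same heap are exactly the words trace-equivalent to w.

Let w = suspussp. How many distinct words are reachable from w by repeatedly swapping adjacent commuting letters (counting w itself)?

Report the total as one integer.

6

#0=s has no predecessor
#1=u depends on [0:s]
#2=s depends on [1:u]
#3=p depends on [1:u]
#4=u depends on [2:s, 3:p]
#5=s depends on [4:u]
#6=s depends on [5:s]
#7=p depends on [4:u]
sources: [0:s]
N(rest) = Σ N(rest − s) over sources s of rest; N(one piece) = 1:
  size 1 → [6]=1  [7]=1
  size 2 → [5,6]=1  [6,7]=2
  size 3 → [5,6,7]=3
  size 4 → [4,5,6,7]=3
  size 5 → [2,4,5,6,7]=3  [3,4,5,6,7]=3
  size 6 → [2,3,4,5,6,7]=6
  first=0(s) contributes 6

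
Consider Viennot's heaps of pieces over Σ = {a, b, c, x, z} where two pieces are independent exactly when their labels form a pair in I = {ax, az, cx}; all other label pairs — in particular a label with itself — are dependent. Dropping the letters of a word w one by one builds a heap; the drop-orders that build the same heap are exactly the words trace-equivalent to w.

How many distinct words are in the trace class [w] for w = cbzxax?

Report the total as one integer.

0(c) covers ∅
1(b) covers 0:c
2(z) covers 1:b
3(x) covers 2:z
4(a) covers 1:b
5(x) covers 3:x
floor of heap: 0:c
completions by unplaced set U, small U first (add the entries for U minus each lowest piece of U):
  |U|=1: {4}:1  {5}:1
  |U|=2: {3,5}:1  {4,5}:2
  |U|=3: {2,3,5}:1  {3,4,5}:3
  |U|=4: {2,3,4,5}:4
  start at 0(c): 4

4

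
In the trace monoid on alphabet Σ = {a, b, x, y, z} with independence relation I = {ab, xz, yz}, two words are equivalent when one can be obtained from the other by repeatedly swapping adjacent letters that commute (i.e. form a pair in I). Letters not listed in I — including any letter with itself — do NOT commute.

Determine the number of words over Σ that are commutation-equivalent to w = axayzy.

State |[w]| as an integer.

0(a) covers ∅
1(x) covers 0:a
2(a) covers 1:x
3(y) covers 2:a
4(z) covers 2:a
5(y) covers 3:y
floor of heap: 0:a
completions by unplaced set U, small U first (add the entries for U minus each lowest piece of U):
  |U|=1: {4}:1  {5}:1
  |U|=2: {3,5}:1  {4,5}:2
  |U|=3: {3,4,5}:3
  |U|=4: {2,3,4,5}:3
  start at 0(a): 3

3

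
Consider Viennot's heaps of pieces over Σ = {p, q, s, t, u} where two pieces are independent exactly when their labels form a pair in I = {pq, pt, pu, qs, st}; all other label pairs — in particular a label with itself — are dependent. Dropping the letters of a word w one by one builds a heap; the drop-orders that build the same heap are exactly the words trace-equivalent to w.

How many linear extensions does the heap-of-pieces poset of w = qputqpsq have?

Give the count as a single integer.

52

drop 0:q onto floor
drop 1:p onto floor
drop 2:u onto {0:q}
drop 3:t onto {2:u}
drop 4:q onto {3:t}
drop 5:p onto {1:p}
drop 6:s onto {2:u, 5:p}
drop 7:q onto {4:q}
ground layer = {0:q, 1:p}
drop-orders for the pieces not yet dropped (sum over which currently-grounded one goes next):
  1 to go: {6} 1  {7} 1
  2 to go: {4,7} 1  {5,6} 1  {6,7} 2
  3 to go: {1,5,6} 1  {3,4,7} 1  {4,6,7} 3  {5,6,7} 3
  4 to go: {1,5,6,7} 4  {3,4,6,7} 4  {4,5,6,7} 6
  5 to go: {1,4,5,6,7} 10  {2,3,4,6,7} 4  {3,4,5,6,7} 10
  6 to go: {0,2,3,4,6,7} 4  {1,3,4,5,6,7} 20  {2,3,4,5,6,7} 14
  if 0:q drops first: 34 orders
  if 1:p drops first: 18 orders
heap linearizations: 52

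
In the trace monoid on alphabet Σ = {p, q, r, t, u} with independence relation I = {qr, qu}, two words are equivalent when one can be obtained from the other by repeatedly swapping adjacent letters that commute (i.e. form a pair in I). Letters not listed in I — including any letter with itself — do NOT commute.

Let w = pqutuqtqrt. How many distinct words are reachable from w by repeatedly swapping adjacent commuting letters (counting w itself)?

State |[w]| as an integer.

0(p) covers ∅
1(q) covers 0:p
2(u) covers 0:p
3(t) covers 1:q, 2:u
4(u) covers 3:t
5(q) covers 3:t
6(t) covers 4:u, 5:q
7(q) covers 6:t
8(r) covers 6:t
9(t) covers 7:q, 8:r
floor of heap: 0:p
completions by unplaced set U, small U first (add the entries for U minus each lowest piece of U):
  |U|=1: {9}:1
  |U|=2: {7,9}:1  {8,9}:1
  |U|=3: {7,8,9}:2
  |U|=4: {6,7,8,9}:2
  |U|=5: {4,6,7,8,9}:2  {5,6,7,8,9}:2
  |U|=6: {4,5,6,7,8,9}:4
  |U|=7: {3,4,5,6,7,8,9}:4
  |U|=8: {1,3,4,5,6,7,8,9}:4  {2,3,4,5,6,7,8,9}:4
  start at 0(p): 8

8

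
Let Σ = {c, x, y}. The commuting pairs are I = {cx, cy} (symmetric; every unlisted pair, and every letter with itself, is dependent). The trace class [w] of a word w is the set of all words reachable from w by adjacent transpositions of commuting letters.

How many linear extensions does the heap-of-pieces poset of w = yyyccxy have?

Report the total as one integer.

21

0(y) covers ∅
1(y) covers 0:y
2(y) covers 1:y
3(c) covers ∅
4(c) covers 3:c
5(x) covers 2:y
6(y) covers 5:x
floor of heap: 0:y, 3:c
completions by unplaced set U, small U first (add the entries for U minus each lowest piece of U):
  |U|=1: {4}:1  {6}:1
  |U|=2: {3,4}:1  {4,6}:2  {5,6}:1
  |U|=3: {2,5,6}:1  {3,4,6}:3  {4,5,6}:3
  |U|=4: {1,2,5,6}:1  {2,4,5,6}:4  {3,4,5,6}:6
  |U|=5: {0,1,2,5,6}:1  {1,2,4,5,6}:5  {2,3,4,5,6}:10
  start at 0(y): 15
  start at 3(c): 6
sum over floor = 21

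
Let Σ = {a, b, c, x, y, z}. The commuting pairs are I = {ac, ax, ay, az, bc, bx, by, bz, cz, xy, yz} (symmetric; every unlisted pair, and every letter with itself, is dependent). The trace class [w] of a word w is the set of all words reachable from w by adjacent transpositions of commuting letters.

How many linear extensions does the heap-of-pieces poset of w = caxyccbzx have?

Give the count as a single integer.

252

drop 0:c onto floor
drop 1:a onto floor
drop 2:x onto {0:c}
drop 3:y onto {0:c}
drop 4:c onto {2:x, 3:y}
drop 5:c onto {4:c}
drop 6:b onto {1:a}
drop 7:z onto {2:x}
drop 8:x onto {5:c, 7:z}
ground layer = {0:c, 1:a}
drop-orders for the pieces not yet dropped (sum over which currently-grounded one goes next):
  1 to go: {6} 1  {8} 1
  2 to go: {1,6} 1  {5,8} 1  {6,8} 2  {7,8} 1
  3 to go: {1,6,8} 3  {4,5,8} 1  {5,6,8} 3  {5,7,8} 2  {6,7,8} 3
  4 to go: {1,5,6,8} 6  {1,6,7,8} 6  {3,4,5,8} 1  {4,5,6,8} 4  {4,5,7,8} 3  {5,6,7,8} 8
  5 to go: {1,4,5,6,8} 10  {1,5,6,7,8} 20  {2,4,5,7,8} 3  {3,4,5,6,8} 5  {3,4,5,7,8} 4  {4,5,6,7,8} 15
  6 to go: {1,3,4,5,6,8} 15  {1,4,5,6,7,8} 45  {2,3,4,5,7,8} 7  {2,4,5,6,7,8} 18  {3,4,5,6,7,8} 24
  7 to go: {0,2,3,4,5,7,8} 7  {1,2,4,5,6,7,8} 63  {1,3,4,5,6,7,8} 84  {2,3,4,5,6,7,8} 49
  if 0:c drops first: 196 orders
  if 1:a drops first: 56 orders
heap linearizations: 252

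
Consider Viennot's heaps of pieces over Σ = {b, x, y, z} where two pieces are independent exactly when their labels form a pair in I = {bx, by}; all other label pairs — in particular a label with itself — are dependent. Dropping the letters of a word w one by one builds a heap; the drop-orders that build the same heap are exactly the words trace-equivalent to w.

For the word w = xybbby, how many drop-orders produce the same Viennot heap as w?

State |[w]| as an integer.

0(x) covers ∅
1(y) covers 0:x
2(b) covers ∅
3(b) covers 2:b
4(b) covers 3:b
5(y) covers 1:y
floor of heap: 0:x, 2:b
completions by unplaced set U, small U first (add the entries for U minus each lowest piece of U):
  |U|=1: {4}:1  {5}:1
  |U|=2: {1,5}:1  {3,4}:1  {4,5}:2
  |U|=3: {0,1,5}:1  {1,4,5}:3  {2,3,4}:1  {3,4,5}:3
  |U|=4: {0,1,4,5}:4  {1,3,4,5}:6  {2,3,4,5}:4
  start at 0(x): 10
  start at 2(b): 10
sum over floor = 20

20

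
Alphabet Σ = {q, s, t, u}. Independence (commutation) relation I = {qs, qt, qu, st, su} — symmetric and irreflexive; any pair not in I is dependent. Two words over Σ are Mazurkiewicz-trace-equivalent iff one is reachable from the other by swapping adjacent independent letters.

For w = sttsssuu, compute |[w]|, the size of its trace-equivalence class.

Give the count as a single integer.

70

0(s) covers ∅
1(t) covers ∅
2(t) covers 1:t
3(s) covers 0:s
4(s) covers 3:s
5(s) covers 4:s
6(u) covers 2:t
7(u) covers 6:u
floor of heap: 0:s, 1:t
completions by unplaced set U, small U first (add the entries for U minus each lowest piece of U):
  |U|=1: {5}:1  {7}:1
  |U|=2: {4,5}:1  {5,7}:2  {6,7}:1
  |U|=3: {2,6,7}:1  {3,4,5}:1  {4,5,7}:3  {5,6,7}:3
  |U|=4: {0,3,4,5}:1  {1,2,6,7}:1  {2,5,6,7}:4  {3,4,5,7}:4  {4,5,6,7}:6
  |U|=5: {0,3,4,5,7}:5  {1,2,5,6,7}:5  {2,4,5,6,7}:10  {3,4,5,6,7}:10
  |U|=6: {0,3,4,5,6,7}:15  {1,2,4,5,6,7}:15  {2,3,4,5,6,7}:20
  start at 0(s): 35
  start at 1(t): 35
sum over floor = 70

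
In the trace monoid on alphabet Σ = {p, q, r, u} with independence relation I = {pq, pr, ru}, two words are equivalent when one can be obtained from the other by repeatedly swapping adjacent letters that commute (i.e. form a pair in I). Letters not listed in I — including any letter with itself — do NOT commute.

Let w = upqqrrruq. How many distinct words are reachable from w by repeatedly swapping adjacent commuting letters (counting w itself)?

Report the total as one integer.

piece 0:u — minimal
piece 1:p rests on {0:u}
piece 2:q rests on {0:u}
piece 3:q rests on {2:q}
piece 4:r rests on {3:q}
piece 5:r rests on {4:r}
piece 6:r rests on {5:r}
piece 7:u rests on {1:p, 3:q}
piece 8:q rests on {6:r, 7:u}
minimal pieces: {0:u}
ways to finish when only these pieces remain (= sum over removing one remaining piece with nothing left below it):
  1 left: {8}→1
  2 left: {6,8}→1  {7,8}→1
  3 left: {1,7,8}→1  {5,6,8}→1  {6,7,8}→2
  4 left: {1,6,7,8}→3  {4,5,6,8}→1  {5,6,7,8}→3
  5 left: {1,5,6,7,8}→6  {4,5,6,7,8}→4
  6 left: {1,4,5,6,7,8}→10  {3,4,5,6,7,8}→4
  7 left: {1,3,4,5,6,7,8}→14  {2,3,4,5,6,7,8}→4
  placing 0:u first → 18 extensions

18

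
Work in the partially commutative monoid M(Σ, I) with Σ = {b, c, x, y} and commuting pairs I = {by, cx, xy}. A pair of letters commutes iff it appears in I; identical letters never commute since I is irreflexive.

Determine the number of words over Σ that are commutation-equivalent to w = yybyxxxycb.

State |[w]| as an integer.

piece 0:y — minimal
piece 1:y rests on {0:y}
piece 2:b — minimal
piece 3:y rests on {1:y}
piece 4:x rests on {2:b}
piece 5:x rests on {4:x}
piece 6:x rests on {5:x}
piece 7:y rests on {3:y}
piece 8:c rests on {2:b, 7:y}
piece 9:b rests on {6:x, 8:c}
minimal pieces: {0:y, 2:b}
ways to finish when only these pieces remain (= sum over removing one remaining piece with nothing left below it):
  1 left: {9}→1
  2 left: {6,9}→1  {8,9}→1
  3 left: {5,6,9}→1  {6,8,9}→2  {7,8,9}→1
  4 left: {3,7,8,9}→1  {4,5,6,9}→1  {5,6,8,9}→3  {6,7,8,9}→3
  5 left: {1,3,7,8,9}→1  {3,6,7,8,9}→4  {4,5,6,8,9}→4  {5,6,7,8,9}→6
  6 left: {0,1,3,7,8,9}→1  {1,3,6,7,8,9}→5  {2,4,5,6,8,9}→4  {3,5,6,7,8,9}→10  {4,5,6,7,8,9}→10
  7 left: {0,1,3,6,7,8,9}→6  {1,3,5,6,7,8,9}→15  {2,4,5,6,7,8,9}→14  {3,4,5,6,7,8,9}→20
  8 left: {0,1,3,5,6,7,8,9}→21  {1,3,4,5,6,7,8,9}→35  {2,3,4,5,6,7,8,9}→34
  placing 0:y first → 69 extensions
  placing 2:b first → 56 extensions
total linear extensions = 125

125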